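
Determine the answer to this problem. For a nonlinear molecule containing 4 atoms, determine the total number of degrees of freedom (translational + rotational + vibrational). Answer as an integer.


Step 1: Translational DOF = 3
Step 2: Rotational DOF (nonlinear) = 3
Step 3: Vibrational DOF = 3*4 - 6 = 6
Step 4: Total = 3 + 3 + 6 = 12

12


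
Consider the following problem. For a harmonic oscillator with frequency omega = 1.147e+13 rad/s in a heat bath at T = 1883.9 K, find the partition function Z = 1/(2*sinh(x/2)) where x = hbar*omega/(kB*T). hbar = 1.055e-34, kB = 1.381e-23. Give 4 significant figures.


Step 1: Compute x = hbar*omega/(kB*T) = 1.055e-34*1.147e+13/(1.381e-23*1883.9) = 0.04651
Step 2: x/2 = 0.02326
Step 3: sinh(x/2) = 0.02326
Step 4: Z = 1/(2*0.02326) = 21.5

21.5


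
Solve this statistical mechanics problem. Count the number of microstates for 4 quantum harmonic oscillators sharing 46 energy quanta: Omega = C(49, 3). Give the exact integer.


Step 1: Use binomial coefficient C(49, 3)
Step 2: Numerator = 49! / 46!
Step 3: Denominator = 3!
Step 4: Omega = 18424

18424


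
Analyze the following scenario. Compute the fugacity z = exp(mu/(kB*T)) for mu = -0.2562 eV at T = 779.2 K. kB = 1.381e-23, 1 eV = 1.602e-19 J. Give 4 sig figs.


Step 1: Convert mu to Joules: -0.2562*1.602e-19 = -4.104e-20 J
Step 2: kB*T = 1.381e-23*779.2 = 1.076e-20 J
Step 3: mu/(kB*T) = -3.814
Step 4: z = exp(-3.814) = 0.02206

0.02206


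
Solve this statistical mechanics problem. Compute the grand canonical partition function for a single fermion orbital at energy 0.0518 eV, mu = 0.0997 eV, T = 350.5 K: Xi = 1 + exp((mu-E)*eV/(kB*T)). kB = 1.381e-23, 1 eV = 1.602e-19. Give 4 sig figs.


Step 1: (mu - E) = 0.0997 - 0.0518 = 0.0479 eV
Step 2: x = (mu-E)*eV/(kB*T) = 0.0479*1.602e-19/(1.381e-23*350.5) = 1.585
Step 3: exp(x) = 4.881
Step 4: Xi = 1 + 4.881 = 5.881

5.881


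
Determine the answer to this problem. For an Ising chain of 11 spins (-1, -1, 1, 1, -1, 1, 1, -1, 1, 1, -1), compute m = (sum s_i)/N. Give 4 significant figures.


Step 1: Count up spins (+1): 6, down spins (-1): 5
Step 2: Total magnetization M = 6 - 5 = 1
Step 3: m = M/N = 1/11 = 0.09091

0.09091


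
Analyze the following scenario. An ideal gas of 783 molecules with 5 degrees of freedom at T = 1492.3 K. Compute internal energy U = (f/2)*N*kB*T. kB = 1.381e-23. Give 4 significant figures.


Step 1: f/2 = 5/2 = 2.5
Step 2: N*kB*T = 783*1.381e-23*1492.3 = 1.614e-17
Step 3: U = 2.5 * 1.614e-17 = 4.034e-17 J

4.034e-17


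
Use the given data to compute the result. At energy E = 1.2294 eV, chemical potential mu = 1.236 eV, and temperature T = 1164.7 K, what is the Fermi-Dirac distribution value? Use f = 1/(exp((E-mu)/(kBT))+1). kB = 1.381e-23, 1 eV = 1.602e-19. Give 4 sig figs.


Step 1: (E - mu) = 1.2294 - 1.236 = -0.0066 eV
Step 2: Convert: (E-mu)*eV = -1.057e-21 J
Step 3: x = (E-mu)*eV/(kB*T) = -0.06574
Step 4: f = 1/(exp(-0.06574)+1) = 0.5164

0.5164


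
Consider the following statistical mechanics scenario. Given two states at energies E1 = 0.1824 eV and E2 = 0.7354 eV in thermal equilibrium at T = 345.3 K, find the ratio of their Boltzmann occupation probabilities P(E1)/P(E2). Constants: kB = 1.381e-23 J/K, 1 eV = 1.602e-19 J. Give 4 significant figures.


Step 1: Compute energy difference dE = E1 - E2 = 0.1824 - 0.7354 = -0.553 eV
Step 2: Convert to Joules: dE_J = -0.553 * 1.602e-19 = -8.859e-20 J
Step 3: Compute exponent = -dE_J / (kB * T) = -(-8.859e-20) / (1.381e-23 * 345.3) = 18.58
Step 4: P(E1)/P(E2) = exp(18.58) = 1.17e+08

1.17e+08


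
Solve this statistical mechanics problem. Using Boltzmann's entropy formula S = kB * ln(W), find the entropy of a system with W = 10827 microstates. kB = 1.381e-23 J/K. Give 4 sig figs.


Step 1: ln(W) = ln(10827) = 9.29
Step 2: S = kB * ln(W) = 1.381e-23 * 9.29
Step 3: S = 1.283e-22 J/K

1.283e-22


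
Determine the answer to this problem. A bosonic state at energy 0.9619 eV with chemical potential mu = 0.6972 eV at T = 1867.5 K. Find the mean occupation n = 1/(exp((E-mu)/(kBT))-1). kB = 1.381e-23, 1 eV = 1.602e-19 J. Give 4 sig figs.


Step 1: (E - mu) = 0.2647 eV
Step 2: x = (E-mu)*eV/(kB*T) = 0.2647*1.602e-19/(1.381e-23*1867.5) = 1.644
Step 3: exp(x) = 5.177
Step 4: n = 1/(exp(x)-1) = 0.2394

0.2394


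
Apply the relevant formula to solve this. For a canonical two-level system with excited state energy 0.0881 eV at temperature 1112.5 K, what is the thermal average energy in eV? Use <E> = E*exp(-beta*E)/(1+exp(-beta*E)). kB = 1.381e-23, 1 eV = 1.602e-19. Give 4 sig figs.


Step 1: beta*E = 0.0881*1.602e-19/(1.381e-23*1112.5) = 0.9186
Step 2: exp(-beta*E) = 0.3991
Step 3: <E> = 0.0881*0.3991/(1+0.3991) = 0.02513 eV

0.02513


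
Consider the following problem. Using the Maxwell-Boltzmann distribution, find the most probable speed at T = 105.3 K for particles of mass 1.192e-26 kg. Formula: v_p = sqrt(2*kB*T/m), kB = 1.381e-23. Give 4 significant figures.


Step 1: Numerator = 2*kB*T = 2*1.381e-23*105.3 = 2.908e-21
Step 2: Ratio = 2.908e-21 / 1.192e-26 = 2.44e+05
Step 3: v_p = sqrt(2.44e+05) = 494 m/s

494


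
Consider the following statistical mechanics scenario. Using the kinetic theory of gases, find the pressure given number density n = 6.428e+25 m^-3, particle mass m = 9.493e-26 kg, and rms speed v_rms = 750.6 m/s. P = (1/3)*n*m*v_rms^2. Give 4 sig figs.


Step 1: v_rms^2 = 750.6^2 = 5.634e+05
Step 2: n*m = 6.428e+25*9.493e-26 = 6.102
Step 3: P = (1/3)*6.102*5.634e+05 = 1.146e+06 Pa

1.146e+06


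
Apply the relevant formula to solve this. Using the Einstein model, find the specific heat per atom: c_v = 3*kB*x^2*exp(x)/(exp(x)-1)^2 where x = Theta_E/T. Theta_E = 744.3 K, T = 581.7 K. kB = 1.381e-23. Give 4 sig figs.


Step 1: x = Theta_E/T = 744.3/581.7 = 1.28
Step 2: x^2 = 1.637
Step 3: exp(x) = 3.595
Step 4: c_v = 3*1.381e-23*1.637*3.595/(3.595-1)^2 = 3.621e-23

3.621e-23


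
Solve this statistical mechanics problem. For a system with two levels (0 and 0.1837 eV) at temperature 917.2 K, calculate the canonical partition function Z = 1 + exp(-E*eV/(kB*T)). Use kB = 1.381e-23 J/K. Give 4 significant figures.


Step 1: Compute beta*E = E*eV/(kB*T) = 0.1837*1.602e-19/(1.381e-23*917.2) = 2.323
Step 2: exp(-beta*E) = exp(-2.323) = 0.09795
Step 3: Z = 1 + 0.09795 = 1.098

1.098


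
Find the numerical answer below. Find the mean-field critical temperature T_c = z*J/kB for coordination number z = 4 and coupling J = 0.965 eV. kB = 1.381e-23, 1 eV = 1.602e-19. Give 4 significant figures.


Step 1: z*J = 4*0.965 = 3.86 eV
Step 2: Convert to Joules: 3.86*1.602e-19 = 6.184e-19 J
Step 3: T_c = 6.184e-19 / 1.381e-23 = 4.478e+04 K

4.478e+04


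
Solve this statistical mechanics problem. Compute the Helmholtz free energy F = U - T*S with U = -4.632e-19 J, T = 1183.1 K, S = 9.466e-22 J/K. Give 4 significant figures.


Step 1: T*S = 1183.1 * 9.466e-22 = 1.12e-18 J
Step 2: F = U - T*S = -4.632e-19 - 1.12e-18
Step 3: F = -1.583e-18 J

-1.583e-18


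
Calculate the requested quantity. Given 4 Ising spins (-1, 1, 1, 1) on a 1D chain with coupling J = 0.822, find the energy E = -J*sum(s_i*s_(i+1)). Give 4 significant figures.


Step 1: Nearest-neighbor products: -1, 1, 1
Step 2: Sum of products = 1
Step 3: E = -0.822 * 1 = -0.822

-0.822


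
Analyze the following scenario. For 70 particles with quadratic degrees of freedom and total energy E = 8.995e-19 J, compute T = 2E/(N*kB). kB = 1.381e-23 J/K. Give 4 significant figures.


Step 1: Numerator = 2*E = 2*8.995e-19 = 1.799e-18 J
Step 2: Denominator = N*kB = 70*1.381e-23 = 9.667e-22
Step 3: T = 1.799e-18 / 9.667e-22 = 1861 K

1861


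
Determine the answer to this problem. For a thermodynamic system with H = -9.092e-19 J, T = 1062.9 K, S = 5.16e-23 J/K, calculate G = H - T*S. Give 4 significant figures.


Step 1: T*S = 1062.9 * 5.16e-23 = 5.485e-20 J
Step 2: G = H - T*S = -9.092e-19 - 5.485e-20
Step 3: G = -9.64e-19 J

-9.64e-19


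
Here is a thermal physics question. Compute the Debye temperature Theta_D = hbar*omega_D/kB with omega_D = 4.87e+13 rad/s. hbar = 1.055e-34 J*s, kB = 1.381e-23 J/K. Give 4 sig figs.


Step 1: hbar*omega_D = 1.055e-34 * 4.87e+13 = 5.138e-21 J
Step 2: Theta_D = 5.138e-21 / 1.381e-23
Step 3: Theta_D = 372 K

372


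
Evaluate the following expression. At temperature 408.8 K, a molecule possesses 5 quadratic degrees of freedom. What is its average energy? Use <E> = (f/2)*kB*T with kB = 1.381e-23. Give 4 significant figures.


Step 1: f/2 = 5/2 = 2.5
Step 2: kB*T = 1.381e-23 * 408.8 = 5.646e-21
Step 3: <E> = 2.5 * 5.646e-21 = 1.411e-20 J

1.411e-20


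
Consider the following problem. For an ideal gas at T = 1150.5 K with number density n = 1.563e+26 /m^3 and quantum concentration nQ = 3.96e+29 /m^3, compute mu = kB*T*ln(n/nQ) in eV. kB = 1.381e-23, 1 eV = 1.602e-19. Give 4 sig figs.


Step 1: n/nQ = 1.563e+26/3.96e+29 = 0.0003947
Step 2: ln(n/nQ) = -7.837
Step 3: mu = kB*T*ln(n/nQ) = 1.589e-20*-7.837 = -1.245e-19 J
Step 4: Convert to eV: -1.245e-19/1.602e-19 = -0.7773 eV

-0.7773


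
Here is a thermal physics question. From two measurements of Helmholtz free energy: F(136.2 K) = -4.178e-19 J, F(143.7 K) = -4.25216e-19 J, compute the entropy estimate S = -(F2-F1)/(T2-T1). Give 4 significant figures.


Step 1: dF = F2 - F1 = -4.25216e-19 - (-4.178e-19) = -7.416e-21 J
Step 2: dT = T2 - T1 = 143.7 - 136.2 = 7.5 K
Step 3: S = -dF/dT = -(-7.416e-21)/7.5 = 9.888e-22 J/K

9.888e-22


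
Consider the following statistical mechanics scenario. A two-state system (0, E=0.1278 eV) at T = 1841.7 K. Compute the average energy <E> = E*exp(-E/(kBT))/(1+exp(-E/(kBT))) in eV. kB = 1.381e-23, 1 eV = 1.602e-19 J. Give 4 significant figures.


Step 1: beta*E = 0.1278*1.602e-19/(1.381e-23*1841.7) = 0.805
Step 2: exp(-beta*E) = 0.4471
Step 3: <E> = 0.1278*0.4471/(1+0.4471) = 0.03949 eV

0.03949


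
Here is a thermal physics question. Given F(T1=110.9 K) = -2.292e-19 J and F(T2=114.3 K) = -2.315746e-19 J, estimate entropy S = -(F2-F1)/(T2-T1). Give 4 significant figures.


Step 1: dF = F2 - F1 = -2.315746e-19 - (-2.292e-19) = -2.3746e-21 J
Step 2: dT = T2 - T1 = 114.3 - 110.9 = 3.4 K
Step 3: S = -dF/dT = -(-2.3746e-21)/3.4 = 6.984e-22 J/K

6.984e-22


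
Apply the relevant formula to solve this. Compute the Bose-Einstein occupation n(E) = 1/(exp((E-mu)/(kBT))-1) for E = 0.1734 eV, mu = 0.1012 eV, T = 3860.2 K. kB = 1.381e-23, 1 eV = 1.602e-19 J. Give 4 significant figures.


Step 1: (E - mu) = 0.0722 eV
Step 2: x = (E-mu)*eV/(kB*T) = 0.0722*1.602e-19/(1.381e-23*3860.2) = 0.217
Step 3: exp(x) = 1.242
Step 4: n = 1/(exp(x)-1) = 4.127

4.127


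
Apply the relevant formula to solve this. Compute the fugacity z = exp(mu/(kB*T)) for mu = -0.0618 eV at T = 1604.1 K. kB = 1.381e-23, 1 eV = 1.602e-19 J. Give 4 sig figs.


Step 1: Convert mu to Joules: -0.0618*1.602e-19 = -9.9e-21 J
Step 2: kB*T = 1.381e-23*1604.1 = 2.215e-20 J
Step 3: mu/(kB*T) = -0.4469
Step 4: z = exp(-0.4469) = 0.6396

0.6396


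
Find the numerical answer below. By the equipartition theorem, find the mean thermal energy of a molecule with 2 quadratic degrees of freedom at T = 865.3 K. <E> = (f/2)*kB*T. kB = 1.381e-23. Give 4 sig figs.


Step 1: f/2 = 2/2 = 1
Step 2: kB*T = 1.381e-23 * 865.3 = 1.195e-20
Step 3: <E> = 1 * 1.195e-20 = 1.195e-20 J

1.195e-20


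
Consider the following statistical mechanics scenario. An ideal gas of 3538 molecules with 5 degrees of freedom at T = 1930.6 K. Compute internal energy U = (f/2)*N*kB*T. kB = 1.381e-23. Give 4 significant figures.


Step 1: f/2 = 5/2 = 2.5
Step 2: N*kB*T = 3538*1.381e-23*1930.6 = 9.433e-17
Step 3: U = 2.5 * 9.433e-17 = 2.358e-16 J

2.358e-16


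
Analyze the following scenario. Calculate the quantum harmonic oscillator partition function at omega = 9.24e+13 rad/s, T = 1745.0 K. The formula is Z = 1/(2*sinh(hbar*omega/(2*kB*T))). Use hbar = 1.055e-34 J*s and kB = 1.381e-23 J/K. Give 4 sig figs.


Step 1: Compute x = hbar*omega/(kB*T) = 1.055e-34*9.24e+13/(1.381e-23*1745.0) = 0.4045
Step 2: x/2 = 0.2023
Step 3: sinh(x/2) = 0.2036
Step 4: Z = 1/(2*0.2036) = 2.455

2.455


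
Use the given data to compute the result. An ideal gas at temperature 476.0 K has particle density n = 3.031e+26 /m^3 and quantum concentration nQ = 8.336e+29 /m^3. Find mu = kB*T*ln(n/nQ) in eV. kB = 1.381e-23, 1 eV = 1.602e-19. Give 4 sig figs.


Step 1: n/nQ = 3.031e+26/8.336e+29 = 0.0003636
Step 2: ln(n/nQ) = -7.919
Step 3: mu = kB*T*ln(n/nQ) = 6.574e-21*-7.919 = -5.206e-20 J
Step 4: Convert to eV: -5.206e-20/1.602e-19 = -0.325 eV

-0.325


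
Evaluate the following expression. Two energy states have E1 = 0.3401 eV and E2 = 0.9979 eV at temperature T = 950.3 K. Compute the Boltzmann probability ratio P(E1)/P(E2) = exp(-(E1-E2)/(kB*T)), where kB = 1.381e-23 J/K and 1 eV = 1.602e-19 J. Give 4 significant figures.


Step 1: Compute energy difference dE = E1 - E2 = 0.3401 - 0.9979 = -0.6578 eV
Step 2: Convert to Joules: dE_J = -0.6578 * 1.602e-19 = -1.054e-19 J
Step 3: Compute exponent = -dE_J / (kB * T) = -(-1.054e-19) / (1.381e-23 * 950.3) = 8.03
Step 4: P(E1)/P(E2) = exp(8.03) = 3071

3071


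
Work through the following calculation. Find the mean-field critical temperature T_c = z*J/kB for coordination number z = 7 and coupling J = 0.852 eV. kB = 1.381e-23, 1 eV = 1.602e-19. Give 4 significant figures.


Step 1: z*J = 7*0.852 = 5.964 eV
Step 2: Convert to Joules: 5.964*1.602e-19 = 9.554e-19 J
Step 3: T_c = 9.554e-19 / 1.381e-23 = 6.918e+04 K

6.918e+04


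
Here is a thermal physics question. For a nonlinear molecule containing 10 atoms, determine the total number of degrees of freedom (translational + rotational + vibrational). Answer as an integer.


Step 1: Translational DOF = 3
Step 2: Rotational DOF (nonlinear) = 3
Step 3: Vibrational DOF = 3*10 - 6 = 24
Step 4: Total = 3 + 3 + 24 = 30

30


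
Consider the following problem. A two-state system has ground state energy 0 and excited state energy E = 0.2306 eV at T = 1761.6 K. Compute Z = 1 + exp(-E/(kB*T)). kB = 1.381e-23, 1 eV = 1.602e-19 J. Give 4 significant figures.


Step 1: Compute beta*E = E*eV/(kB*T) = 0.2306*1.602e-19/(1.381e-23*1761.6) = 1.519
Step 2: exp(-beta*E) = exp(-1.519) = 0.219
Step 3: Z = 1 + 0.219 = 1.219

1.219


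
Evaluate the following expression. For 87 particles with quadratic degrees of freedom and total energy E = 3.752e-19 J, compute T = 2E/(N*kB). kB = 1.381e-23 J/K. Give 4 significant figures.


Step 1: Numerator = 2*E = 2*3.752e-19 = 7.504e-19 J
Step 2: Denominator = N*kB = 87*1.381e-23 = 1.201e-21
Step 3: T = 7.504e-19 / 1.201e-21 = 624.6 K

624.6


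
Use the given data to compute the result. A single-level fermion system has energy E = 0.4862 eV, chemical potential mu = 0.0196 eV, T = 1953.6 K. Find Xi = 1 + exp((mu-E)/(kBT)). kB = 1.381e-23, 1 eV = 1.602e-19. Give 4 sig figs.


Step 1: (mu - E) = 0.0196 - 0.4862 = -0.4666 eV
Step 2: x = (mu-E)*eV/(kB*T) = -0.4666*1.602e-19/(1.381e-23*1953.6) = -2.771
Step 3: exp(x) = 0.06262
Step 4: Xi = 1 + 0.06262 = 1.063

1.063


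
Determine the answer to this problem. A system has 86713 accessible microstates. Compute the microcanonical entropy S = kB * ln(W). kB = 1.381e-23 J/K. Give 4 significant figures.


Step 1: ln(W) = ln(86713) = 11.37
Step 2: S = kB * ln(W) = 1.381e-23 * 11.37
Step 3: S = 1.57e-22 J/K

1.57e-22


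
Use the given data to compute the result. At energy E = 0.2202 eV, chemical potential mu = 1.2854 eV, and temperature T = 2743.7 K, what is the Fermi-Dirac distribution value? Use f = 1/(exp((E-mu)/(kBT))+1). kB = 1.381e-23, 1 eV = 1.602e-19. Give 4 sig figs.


Step 1: (E - mu) = 0.2202 - 1.2854 = -1.065 eV
Step 2: Convert: (E-mu)*eV = -1.706e-19 J
Step 3: x = (E-mu)*eV/(kB*T) = -4.504
Step 4: f = 1/(exp(-4.504)+1) = 0.9891

0.9891


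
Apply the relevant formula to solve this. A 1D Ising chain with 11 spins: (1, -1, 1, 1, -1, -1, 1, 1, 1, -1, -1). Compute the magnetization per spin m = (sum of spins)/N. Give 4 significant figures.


Step 1: Count up spins (+1): 6, down spins (-1): 5
Step 2: Total magnetization M = 6 - 5 = 1
Step 3: m = M/N = 1/11 = 0.09091

0.09091


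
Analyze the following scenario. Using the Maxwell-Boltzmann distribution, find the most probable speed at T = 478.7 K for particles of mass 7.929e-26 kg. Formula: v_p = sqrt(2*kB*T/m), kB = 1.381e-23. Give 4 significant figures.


Step 1: Numerator = 2*kB*T = 2*1.381e-23*478.7 = 1.322e-20
Step 2: Ratio = 1.322e-20 / 7.929e-26 = 1.668e+05
Step 3: v_p = sqrt(1.668e+05) = 408.4 m/s

408.4


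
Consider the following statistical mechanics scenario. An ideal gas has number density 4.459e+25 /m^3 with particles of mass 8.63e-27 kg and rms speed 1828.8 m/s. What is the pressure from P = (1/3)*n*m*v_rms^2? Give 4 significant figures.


Step 1: v_rms^2 = 1828.8^2 = 3.345e+06
Step 2: n*m = 4.459e+25*8.63e-27 = 0.3848
Step 3: P = (1/3)*0.3848*3.345e+06 = 4.29e+05 Pa

4.29e+05


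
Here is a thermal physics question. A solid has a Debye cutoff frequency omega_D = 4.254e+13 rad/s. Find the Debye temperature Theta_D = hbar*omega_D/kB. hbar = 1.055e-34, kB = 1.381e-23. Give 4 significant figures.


Step 1: hbar*omega_D = 1.055e-34 * 4.254e+13 = 4.488e-21 J
Step 2: Theta_D = 4.488e-21 / 1.381e-23
Step 3: Theta_D = 325 K

325


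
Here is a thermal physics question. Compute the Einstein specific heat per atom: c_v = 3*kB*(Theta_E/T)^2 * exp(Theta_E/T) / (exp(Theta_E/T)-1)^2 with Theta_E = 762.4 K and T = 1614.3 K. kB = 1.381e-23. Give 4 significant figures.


Step 1: x = Theta_E/T = 762.4/1614.3 = 0.4723
Step 2: x^2 = 0.223
Step 3: exp(x) = 1.604
Step 4: c_v = 3*1.381e-23*0.223*1.604/(1.604-1)^2 = 4.067e-23

4.067e-23


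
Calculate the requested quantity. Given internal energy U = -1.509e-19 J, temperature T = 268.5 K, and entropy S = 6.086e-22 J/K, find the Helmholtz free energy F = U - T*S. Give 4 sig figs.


Step 1: T*S = 268.5 * 6.086e-22 = 1.634e-19 J
Step 2: F = U - T*S = -1.509e-19 - 1.634e-19
Step 3: F = -3.143e-19 J

-3.143e-19


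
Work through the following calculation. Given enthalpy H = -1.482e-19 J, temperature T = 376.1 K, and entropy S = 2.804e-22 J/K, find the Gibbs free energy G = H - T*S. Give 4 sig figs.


Step 1: T*S = 376.1 * 2.804e-22 = 1.055e-19 J
Step 2: G = H - T*S = -1.482e-19 - 1.055e-19
Step 3: G = -2.537e-19 J

-2.537e-19


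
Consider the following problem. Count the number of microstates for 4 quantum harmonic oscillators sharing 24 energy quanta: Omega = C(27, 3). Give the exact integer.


Step 1: Use binomial coefficient C(27, 3)
Step 2: Numerator = 27! / 24!
Step 3: Denominator = 3!
Step 4: Omega = 2925

2925


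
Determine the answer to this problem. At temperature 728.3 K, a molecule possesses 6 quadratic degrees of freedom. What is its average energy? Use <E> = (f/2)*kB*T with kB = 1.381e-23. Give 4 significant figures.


Step 1: f/2 = 6/2 = 3
Step 2: kB*T = 1.381e-23 * 728.3 = 1.006e-20
Step 3: <E> = 3 * 1.006e-20 = 3.017e-20 J

3.017e-20


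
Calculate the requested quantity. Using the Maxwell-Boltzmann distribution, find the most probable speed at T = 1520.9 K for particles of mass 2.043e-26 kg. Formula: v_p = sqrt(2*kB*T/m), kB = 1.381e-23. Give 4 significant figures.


Step 1: Numerator = 2*kB*T = 2*1.381e-23*1520.9 = 4.201e-20
Step 2: Ratio = 4.201e-20 / 2.043e-26 = 2.056e+06
Step 3: v_p = sqrt(2.056e+06) = 1434 m/s

1434


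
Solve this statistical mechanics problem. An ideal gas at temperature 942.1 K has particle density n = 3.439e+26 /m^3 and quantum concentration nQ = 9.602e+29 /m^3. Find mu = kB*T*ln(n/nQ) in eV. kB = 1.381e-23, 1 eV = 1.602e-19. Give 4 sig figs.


Step 1: n/nQ = 3.439e+26/9.602e+29 = 0.0003582
Step 2: ln(n/nQ) = -7.935
Step 3: mu = kB*T*ln(n/nQ) = 1.301e-20*-7.935 = -1.032e-19 J
Step 4: Convert to eV: -1.032e-19/1.602e-19 = -0.6444 eV

-0.6444


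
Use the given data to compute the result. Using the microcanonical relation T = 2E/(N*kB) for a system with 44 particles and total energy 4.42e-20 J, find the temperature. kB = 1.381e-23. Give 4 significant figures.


Step 1: Numerator = 2*E = 2*4.42e-20 = 8.84e-20 J
Step 2: Denominator = N*kB = 44*1.381e-23 = 6.076e-22
Step 3: T = 8.84e-20 / 6.076e-22 = 145.5 K

145.5


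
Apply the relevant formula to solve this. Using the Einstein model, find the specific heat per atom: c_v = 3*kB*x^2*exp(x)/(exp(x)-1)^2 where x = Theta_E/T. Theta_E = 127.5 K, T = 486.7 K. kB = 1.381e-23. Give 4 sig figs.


Step 1: x = Theta_E/T = 127.5/486.7 = 0.262
Step 2: x^2 = 0.06863
Step 3: exp(x) = 1.299
Step 4: c_v = 3*1.381e-23*0.06863*1.299/(1.299-1)^2 = 4.119e-23

4.119e-23


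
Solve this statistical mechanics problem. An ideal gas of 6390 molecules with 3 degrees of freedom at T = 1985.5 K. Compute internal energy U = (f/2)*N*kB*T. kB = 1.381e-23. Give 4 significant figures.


Step 1: f/2 = 3/2 = 1.5
Step 2: N*kB*T = 6390*1.381e-23*1985.5 = 1.752e-16
Step 3: U = 1.5 * 1.752e-16 = 2.628e-16 J

2.628e-16


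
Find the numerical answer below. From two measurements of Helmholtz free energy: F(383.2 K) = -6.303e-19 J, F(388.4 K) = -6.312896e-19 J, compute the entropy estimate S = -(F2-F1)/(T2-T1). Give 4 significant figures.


Step 1: dF = F2 - F1 = -6.312896e-19 - (-6.303e-19) = -9.896e-22 J
Step 2: dT = T2 - T1 = 388.4 - 383.2 = 5.2 K
Step 3: S = -dF/dT = -(-9.896e-22)/5.2 = 1.903e-22 J/K

1.903e-22


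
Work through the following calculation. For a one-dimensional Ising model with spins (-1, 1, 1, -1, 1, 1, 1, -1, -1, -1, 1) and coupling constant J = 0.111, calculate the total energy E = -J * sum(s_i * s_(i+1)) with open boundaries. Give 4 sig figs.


Step 1: Nearest-neighbor products: -1, 1, -1, -1, 1, 1, -1, 1, 1, -1
Step 2: Sum of products = 0
Step 3: E = -0.111 * 0 = 0

0


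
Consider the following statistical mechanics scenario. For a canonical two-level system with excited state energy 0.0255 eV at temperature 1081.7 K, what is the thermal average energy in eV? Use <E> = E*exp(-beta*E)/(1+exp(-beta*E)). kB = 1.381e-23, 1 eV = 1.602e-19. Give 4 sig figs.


Step 1: beta*E = 0.0255*1.602e-19/(1.381e-23*1081.7) = 0.2735
Step 2: exp(-beta*E) = 0.7607
Step 3: <E> = 0.0255*0.7607/(1+0.7607) = 0.01102 eV

0.01102


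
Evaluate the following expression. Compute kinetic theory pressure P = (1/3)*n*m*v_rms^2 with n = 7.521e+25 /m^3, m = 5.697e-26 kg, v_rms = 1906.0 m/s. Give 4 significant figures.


Step 1: v_rms^2 = 1906.0^2 = 3.633e+06
Step 2: n*m = 7.521e+25*5.697e-26 = 4.285
Step 3: P = (1/3)*4.285*3.633e+06 = 5.189e+06 Pa

5.189e+06


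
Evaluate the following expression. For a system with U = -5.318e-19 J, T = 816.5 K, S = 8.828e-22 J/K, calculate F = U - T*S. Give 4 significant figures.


Step 1: T*S = 816.5 * 8.828e-22 = 7.208e-19 J
Step 2: F = U - T*S = -5.318e-19 - 7.208e-19
Step 3: F = -1.253e-18 J

-1.253e-18


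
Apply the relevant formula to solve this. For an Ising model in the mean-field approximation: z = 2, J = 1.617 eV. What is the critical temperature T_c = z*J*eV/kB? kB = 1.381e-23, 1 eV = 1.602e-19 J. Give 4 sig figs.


Step 1: z*J = 2*1.617 = 3.234 eV
Step 2: Convert to Joules: 3.234*1.602e-19 = 5.181e-19 J
Step 3: T_c = 5.181e-19 / 1.381e-23 = 3.752e+04 K

3.752e+04


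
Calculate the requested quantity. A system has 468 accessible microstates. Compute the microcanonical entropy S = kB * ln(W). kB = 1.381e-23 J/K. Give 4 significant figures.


Step 1: ln(W) = ln(468) = 6.148
Step 2: S = kB * ln(W) = 1.381e-23 * 6.148
Step 3: S = 8.491e-23 J/K

8.491e-23


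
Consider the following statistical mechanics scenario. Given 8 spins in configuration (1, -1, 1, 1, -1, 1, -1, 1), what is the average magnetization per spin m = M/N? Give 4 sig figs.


Step 1: Count up spins (+1): 5, down spins (-1): 3
Step 2: Total magnetization M = 5 - 3 = 2
Step 3: m = M/N = 2/8 = 0.25

0.25


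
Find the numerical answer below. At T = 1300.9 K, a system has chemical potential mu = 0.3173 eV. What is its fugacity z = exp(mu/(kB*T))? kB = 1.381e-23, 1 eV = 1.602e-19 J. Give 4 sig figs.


Step 1: Convert mu to Joules: 0.3173*1.602e-19 = 5.083e-20 J
Step 2: kB*T = 1.381e-23*1300.9 = 1.797e-20 J
Step 3: mu/(kB*T) = 2.829
Step 4: z = exp(2.829) = 16.94

16.94


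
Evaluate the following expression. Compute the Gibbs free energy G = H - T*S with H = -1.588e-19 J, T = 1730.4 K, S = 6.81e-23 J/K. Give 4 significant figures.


Step 1: T*S = 1730.4 * 6.81e-23 = 1.178e-19 J
Step 2: G = H - T*S = -1.588e-19 - 1.178e-19
Step 3: G = -2.766e-19 J

-2.766e-19


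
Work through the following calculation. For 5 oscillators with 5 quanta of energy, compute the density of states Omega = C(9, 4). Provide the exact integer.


Step 1: Use binomial coefficient C(9, 4)
Step 2: Numerator = 9! / 5!
Step 3: Denominator = 4!
Step 4: Omega = 126

126


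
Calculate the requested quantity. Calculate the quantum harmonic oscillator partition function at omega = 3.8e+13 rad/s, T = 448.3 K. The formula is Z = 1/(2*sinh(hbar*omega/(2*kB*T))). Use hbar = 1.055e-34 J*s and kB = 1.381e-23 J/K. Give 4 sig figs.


Step 1: Compute x = hbar*omega/(kB*T) = 1.055e-34*3.8e+13/(1.381e-23*448.3) = 0.6476
Step 2: x/2 = 0.3238
Step 3: sinh(x/2) = 0.3295
Step 4: Z = 1/(2*0.3295) = 1.518

1.518


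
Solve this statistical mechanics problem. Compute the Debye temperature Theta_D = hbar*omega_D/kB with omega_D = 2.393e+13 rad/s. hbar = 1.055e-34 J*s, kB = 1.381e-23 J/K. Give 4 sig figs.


Step 1: hbar*omega_D = 1.055e-34 * 2.393e+13 = 2.525e-21 J
Step 2: Theta_D = 2.525e-21 / 1.381e-23
Step 3: Theta_D = 182.8 K

182.8


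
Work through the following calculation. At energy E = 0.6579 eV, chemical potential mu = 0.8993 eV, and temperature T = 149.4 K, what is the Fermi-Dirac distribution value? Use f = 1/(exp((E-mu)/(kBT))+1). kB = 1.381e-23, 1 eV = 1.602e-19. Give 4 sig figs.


Step 1: (E - mu) = 0.6579 - 0.8993 = -0.2414 eV
Step 2: Convert: (E-mu)*eV = -3.867e-20 J
Step 3: x = (E-mu)*eV/(kB*T) = -18.74
Step 4: f = 1/(exp(-18.74)+1) = 1

1


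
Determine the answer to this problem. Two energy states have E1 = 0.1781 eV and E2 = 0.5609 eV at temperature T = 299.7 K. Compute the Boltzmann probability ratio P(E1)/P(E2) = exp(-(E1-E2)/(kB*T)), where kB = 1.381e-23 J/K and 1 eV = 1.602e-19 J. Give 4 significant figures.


Step 1: Compute energy difference dE = E1 - E2 = 0.1781 - 0.5609 = -0.3828 eV
Step 2: Convert to Joules: dE_J = -0.3828 * 1.602e-19 = -6.132e-20 J
Step 3: Compute exponent = -dE_J / (kB * T) = -(-6.132e-20) / (1.381e-23 * 299.7) = 14.82
Step 4: P(E1)/P(E2) = exp(14.82) = 2.722e+06

2.722e+06


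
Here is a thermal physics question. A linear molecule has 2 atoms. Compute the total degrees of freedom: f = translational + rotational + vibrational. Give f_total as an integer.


Step 1: Translational DOF = 3
Step 2: Rotational DOF (linear) = 2
Step 3: Vibrational DOF = 3*2 - 5 = 1
Step 4: Total = 3 + 2 + 1 = 6

6


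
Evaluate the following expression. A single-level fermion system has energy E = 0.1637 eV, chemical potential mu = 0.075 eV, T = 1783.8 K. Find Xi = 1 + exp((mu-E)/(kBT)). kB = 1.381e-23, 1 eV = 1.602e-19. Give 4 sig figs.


Step 1: (mu - E) = 0.075 - 0.1637 = -0.0887 eV
Step 2: x = (mu-E)*eV/(kB*T) = -0.0887*1.602e-19/(1.381e-23*1783.8) = -0.5768
Step 3: exp(x) = 0.5617
Step 4: Xi = 1 + 0.5617 = 1.562

1.562


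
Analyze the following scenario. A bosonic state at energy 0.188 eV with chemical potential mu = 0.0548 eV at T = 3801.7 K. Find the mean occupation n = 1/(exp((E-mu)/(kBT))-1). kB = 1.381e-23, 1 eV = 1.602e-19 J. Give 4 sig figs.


Step 1: (E - mu) = 0.1332 eV
Step 2: x = (E-mu)*eV/(kB*T) = 0.1332*1.602e-19/(1.381e-23*3801.7) = 0.4064
Step 3: exp(x) = 1.501
Step 4: n = 1/(exp(x)-1) = 1.994

1.994


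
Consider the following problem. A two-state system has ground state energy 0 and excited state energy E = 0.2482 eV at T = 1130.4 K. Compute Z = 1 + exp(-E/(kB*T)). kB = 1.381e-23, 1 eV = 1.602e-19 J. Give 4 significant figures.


Step 1: Compute beta*E = E*eV/(kB*T) = 0.2482*1.602e-19/(1.381e-23*1130.4) = 2.547
Step 2: exp(-beta*E) = exp(-2.547) = 0.07831
Step 3: Z = 1 + 0.07831 = 1.078

1.078


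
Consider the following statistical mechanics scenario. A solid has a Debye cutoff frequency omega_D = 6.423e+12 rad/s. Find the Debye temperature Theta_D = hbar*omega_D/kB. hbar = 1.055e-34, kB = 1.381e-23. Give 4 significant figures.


Step 1: hbar*omega_D = 1.055e-34 * 6.423e+12 = 6.776e-22 J
Step 2: Theta_D = 6.776e-22 / 1.381e-23
Step 3: Theta_D = 49.07 K

49.07


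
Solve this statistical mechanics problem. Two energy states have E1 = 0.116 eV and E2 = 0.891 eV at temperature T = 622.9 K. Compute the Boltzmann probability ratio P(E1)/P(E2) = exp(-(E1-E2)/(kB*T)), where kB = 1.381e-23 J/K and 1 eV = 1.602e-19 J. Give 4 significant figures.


Step 1: Compute energy difference dE = E1 - E2 = 0.116 - 0.891 = -0.775 eV
Step 2: Convert to Joules: dE_J = -0.775 * 1.602e-19 = -1.242e-19 J
Step 3: Compute exponent = -dE_J / (kB * T) = -(-1.242e-19) / (1.381e-23 * 622.9) = 14.43
Step 4: P(E1)/P(E2) = exp(14.43) = 1.854e+06

1.854e+06


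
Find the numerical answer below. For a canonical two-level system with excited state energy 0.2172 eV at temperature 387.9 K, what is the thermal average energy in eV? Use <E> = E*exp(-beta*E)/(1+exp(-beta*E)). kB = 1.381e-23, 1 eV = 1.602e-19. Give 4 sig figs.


Step 1: beta*E = 0.2172*1.602e-19/(1.381e-23*387.9) = 6.495
Step 2: exp(-beta*E) = 0.00151
Step 3: <E> = 0.2172*0.00151/(1+0.00151) = 0.0003275 eV

0.0003275


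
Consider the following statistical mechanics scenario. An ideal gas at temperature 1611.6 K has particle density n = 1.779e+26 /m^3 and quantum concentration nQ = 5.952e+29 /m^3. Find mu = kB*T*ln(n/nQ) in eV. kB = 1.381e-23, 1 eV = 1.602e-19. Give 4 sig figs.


Step 1: n/nQ = 1.779e+26/5.952e+29 = 0.0002989
Step 2: ln(n/nQ) = -8.115
Step 3: mu = kB*T*ln(n/nQ) = 2.226e-20*-8.115 = -1.806e-19 J
Step 4: Convert to eV: -1.806e-19/1.602e-19 = -1.127 eV

-1.127


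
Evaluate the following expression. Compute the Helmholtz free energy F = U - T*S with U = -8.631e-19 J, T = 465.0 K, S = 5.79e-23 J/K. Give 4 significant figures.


Step 1: T*S = 465.0 * 5.79e-23 = 2.692e-20 J
Step 2: F = U - T*S = -8.631e-19 - 2.692e-20
Step 3: F = -8.9e-19 J

-8.9e-19


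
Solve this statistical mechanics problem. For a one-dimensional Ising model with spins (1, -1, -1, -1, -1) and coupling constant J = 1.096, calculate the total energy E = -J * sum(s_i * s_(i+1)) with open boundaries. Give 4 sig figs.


Step 1: Nearest-neighbor products: -1, 1, 1, 1
Step 2: Sum of products = 2
Step 3: E = -1.096 * 2 = -2.192

-2.192


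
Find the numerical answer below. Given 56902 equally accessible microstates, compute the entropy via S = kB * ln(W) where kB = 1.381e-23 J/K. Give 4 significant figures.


Step 1: ln(W) = ln(56902) = 10.95
Step 2: S = kB * ln(W) = 1.381e-23 * 10.95
Step 3: S = 1.512e-22 J/K

1.512e-22


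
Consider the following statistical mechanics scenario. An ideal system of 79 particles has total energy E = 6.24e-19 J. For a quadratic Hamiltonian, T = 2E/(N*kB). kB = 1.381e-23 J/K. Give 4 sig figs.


Step 1: Numerator = 2*E = 2*6.24e-19 = 1.248e-18 J
Step 2: Denominator = N*kB = 79*1.381e-23 = 1.091e-21
Step 3: T = 1.248e-18 / 1.091e-21 = 1144 K

1144


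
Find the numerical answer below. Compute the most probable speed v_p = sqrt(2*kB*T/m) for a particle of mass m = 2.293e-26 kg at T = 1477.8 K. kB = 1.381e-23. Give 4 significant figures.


Step 1: Numerator = 2*kB*T = 2*1.381e-23*1477.8 = 4.082e-20
Step 2: Ratio = 4.082e-20 / 2.293e-26 = 1.78e+06
Step 3: v_p = sqrt(1.78e+06) = 1334 m/s

1334


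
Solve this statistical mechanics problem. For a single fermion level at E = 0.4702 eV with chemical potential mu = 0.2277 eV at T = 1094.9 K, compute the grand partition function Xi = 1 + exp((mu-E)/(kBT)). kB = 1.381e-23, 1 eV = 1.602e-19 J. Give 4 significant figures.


Step 1: (mu - E) = 0.2277 - 0.4702 = -0.2425 eV
Step 2: x = (mu-E)*eV/(kB*T) = -0.2425*1.602e-19/(1.381e-23*1094.9) = -2.569
Step 3: exp(x) = 0.07659
Step 4: Xi = 1 + 0.07659 = 1.077

1.077


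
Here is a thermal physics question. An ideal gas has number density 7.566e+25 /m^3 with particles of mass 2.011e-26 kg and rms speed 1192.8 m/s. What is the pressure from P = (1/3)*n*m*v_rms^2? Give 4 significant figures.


Step 1: v_rms^2 = 1192.8^2 = 1.423e+06
Step 2: n*m = 7.566e+25*2.011e-26 = 1.522
Step 3: P = (1/3)*1.522*1.423e+06 = 7.216e+05 Pa

7.216e+05


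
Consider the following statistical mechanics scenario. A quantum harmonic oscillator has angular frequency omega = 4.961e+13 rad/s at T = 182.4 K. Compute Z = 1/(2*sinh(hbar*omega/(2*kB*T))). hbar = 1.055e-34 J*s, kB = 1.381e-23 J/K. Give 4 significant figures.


Step 1: Compute x = hbar*omega/(kB*T) = 1.055e-34*4.961e+13/(1.381e-23*182.4) = 2.078
Step 2: x/2 = 1.039
Step 3: sinh(x/2) = 1.236
Step 4: Z = 1/(2*1.236) = 0.4045

0.4045


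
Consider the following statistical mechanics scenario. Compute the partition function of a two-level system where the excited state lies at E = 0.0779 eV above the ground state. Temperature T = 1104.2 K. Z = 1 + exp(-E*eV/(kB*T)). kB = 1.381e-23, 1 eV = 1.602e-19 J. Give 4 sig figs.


Step 1: Compute beta*E = E*eV/(kB*T) = 0.0779*1.602e-19/(1.381e-23*1104.2) = 0.8184
Step 2: exp(-beta*E) = exp(-0.8184) = 0.4411
Step 3: Z = 1 + 0.4411 = 1.441

1.441


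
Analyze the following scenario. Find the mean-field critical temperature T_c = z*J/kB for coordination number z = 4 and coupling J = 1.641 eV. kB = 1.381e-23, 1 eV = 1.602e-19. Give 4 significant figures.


Step 1: z*J = 4*1.641 = 6.564 eV
Step 2: Convert to Joules: 6.564*1.602e-19 = 1.052e-18 J
Step 3: T_c = 1.052e-18 / 1.381e-23 = 7.614e+04 K

7.614e+04


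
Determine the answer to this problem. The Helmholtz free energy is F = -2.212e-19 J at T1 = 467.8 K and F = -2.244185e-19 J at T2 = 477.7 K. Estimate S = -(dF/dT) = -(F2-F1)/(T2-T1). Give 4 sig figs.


Step 1: dF = F2 - F1 = -2.244185e-19 - (-2.212e-19) = -3.2185e-21 J
Step 2: dT = T2 - T1 = 477.7 - 467.8 = 9.9 K
Step 3: S = -dF/dT = -(-3.2185e-21)/9.9 = 3.251e-22 J/K

3.251e-22


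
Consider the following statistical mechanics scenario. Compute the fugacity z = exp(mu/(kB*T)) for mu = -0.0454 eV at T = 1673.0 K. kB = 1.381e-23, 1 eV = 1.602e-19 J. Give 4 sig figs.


Step 1: Convert mu to Joules: -0.0454*1.602e-19 = -7.273e-21 J
Step 2: kB*T = 1.381e-23*1673.0 = 2.31e-20 J
Step 3: mu/(kB*T) = -0.3148
Step 4: z = exp(-0.3148) = 0.7299

0.7299


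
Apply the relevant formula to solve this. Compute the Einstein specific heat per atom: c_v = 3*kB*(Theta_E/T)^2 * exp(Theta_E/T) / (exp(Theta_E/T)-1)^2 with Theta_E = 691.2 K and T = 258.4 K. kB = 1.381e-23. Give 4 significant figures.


Step 1: x = Theta_E/T = 691.2/258.4 = 2.675
Step 2: x^2 = 7.155
Step 3: exp(x) = 14.51
Step 4: c_v = 3*1.381e-23*7.155*14.51/(14.51-1)^2 = 2.356e-23

2.356e-23


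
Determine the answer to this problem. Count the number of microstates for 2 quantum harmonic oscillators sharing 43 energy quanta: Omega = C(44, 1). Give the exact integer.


Step 1: Use binomial coefficient C(44, 1)
Step 2: Numerator = 44! / 43!
Step 3: Denominator = 1!
Step 4: Omega = 44

44


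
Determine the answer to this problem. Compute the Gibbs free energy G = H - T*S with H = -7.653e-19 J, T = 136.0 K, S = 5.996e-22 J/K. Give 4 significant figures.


Step 1: T*S = 136.0 * 5.996e-22 = 8.155e-20 J
Step 2: G = H - T*S = -7.653e-19 - 8.155e-20
Step 3: G = -8.468e-19 J

-8.468e-19


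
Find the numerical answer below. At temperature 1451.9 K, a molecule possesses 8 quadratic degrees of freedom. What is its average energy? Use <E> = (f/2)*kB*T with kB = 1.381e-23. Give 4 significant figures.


Step 1: f/2 = 8/2 = 4
Step 2: kB*T = 1.381e-23 * 1451.9 = 2.005e-20
Step 3: <E> = 4 * 2.005e-20 = 8.02e-20 J

8.02e-20


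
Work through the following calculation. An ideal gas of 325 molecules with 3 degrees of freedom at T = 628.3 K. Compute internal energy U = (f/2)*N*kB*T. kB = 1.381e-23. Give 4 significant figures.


Step 1: f/2 = 3/2 = 1.5
Step 2: N*kB*T = 325*1.381e-23*628.3 = 2.82e-18
Step 3: U = 1.5 * 2.82e-18 = 4.23e-18 J

4.23e-18


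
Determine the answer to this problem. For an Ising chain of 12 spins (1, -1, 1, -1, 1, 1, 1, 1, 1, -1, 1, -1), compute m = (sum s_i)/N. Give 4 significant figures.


Step 1: Count up spins (+1): 8, down spins (-1): 4
Step 2: Total magnetization M = 8 - 4 = 4
Step 3: m = M/N = 4/12 = 0.3333

0.3333


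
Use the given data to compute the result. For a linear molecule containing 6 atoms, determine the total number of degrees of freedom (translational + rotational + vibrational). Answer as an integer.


Step 1: Translational DOF = 3
Step 2: Rotational DOF (linear) = 2
Step 3: Vibrational DOF = 3*6 - 5 = 13
Step 4: Total = 3 + 2 + 13 = 18

18


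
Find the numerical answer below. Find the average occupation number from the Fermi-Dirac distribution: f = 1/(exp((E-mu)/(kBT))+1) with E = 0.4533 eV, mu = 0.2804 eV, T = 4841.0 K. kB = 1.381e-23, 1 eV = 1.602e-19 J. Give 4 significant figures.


Step 1: (E - mu) = 0.4533 - 0.2804 = 0.1729 eV
Step 2: Convert: (E-mu)*eV = 2.77e-20 J
Step 3: x = (E-mu)*eV/(kB*T) = 0.4143
Step 4: f = 1/(exp(0.4143)+1) = 0.3979

0.3979


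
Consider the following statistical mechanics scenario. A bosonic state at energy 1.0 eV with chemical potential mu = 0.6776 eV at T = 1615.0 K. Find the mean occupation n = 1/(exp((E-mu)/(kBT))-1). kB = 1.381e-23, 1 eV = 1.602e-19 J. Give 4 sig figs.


Step 1: (E - mu) = 0.3224 eV
Step 2: x = (E-mu)*eV/(kB*T) = 0.3224*1.602e-19/(1.381e-23*1615.0) = 2.316
Step 3: exp(x) = 10.13
Step 4: n = 1/(exp(x)-1) = 0.1095

0.1095


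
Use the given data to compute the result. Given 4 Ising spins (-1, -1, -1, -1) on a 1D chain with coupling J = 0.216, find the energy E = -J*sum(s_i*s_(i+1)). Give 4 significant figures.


Step 1: Nearest-neighbor products: 1, 1, 1
Step 2: Sum of products = 3
Step 3: E = -0.216 * 3 = -0.648

-0.648


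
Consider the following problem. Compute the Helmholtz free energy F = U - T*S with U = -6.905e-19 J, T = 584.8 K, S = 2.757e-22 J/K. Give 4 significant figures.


Step 1: T*S = 584.8 * 2.757e-22 = 1.612e-19 J
Step 2: F = U - T*S = -6.905e-19 - 1.612e-19
Step 3: F = -8.517e-19 J

-8.517e-19


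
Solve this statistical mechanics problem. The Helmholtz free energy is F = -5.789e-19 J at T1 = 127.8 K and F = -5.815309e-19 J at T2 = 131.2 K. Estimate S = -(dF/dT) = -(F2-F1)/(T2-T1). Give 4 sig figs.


Step 1: dF = F2 - F1 = -5.815309e-19 - (-5.789e-19) = -2.6309e-21 J
Step 2: dT = T2 - T1 = 131.2 - 127.8 = 3.4 K
Step 3: S = -dF/dT = -(-2.6309e-21)/3.4 = 7.738e-22 J/K

7.738e-22


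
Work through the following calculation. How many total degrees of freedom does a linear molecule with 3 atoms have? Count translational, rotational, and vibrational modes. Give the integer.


Step 1: Translational DOF = 3
Step 2: Rotational DOF (linear) = 2
Step 3: Vibrational DOF = 3*3 - 5 = 4
Step 4: Total = 3 + 2 + 4 = 9

9


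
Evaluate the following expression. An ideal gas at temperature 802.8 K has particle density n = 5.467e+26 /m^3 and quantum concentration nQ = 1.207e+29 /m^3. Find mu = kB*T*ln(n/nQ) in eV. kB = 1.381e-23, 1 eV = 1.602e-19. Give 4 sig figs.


Step 1: n/nQ = 5.467e+26/1.207e+29 = 0.004529
Step 2: ln(n/nQ) = -5.397
Step 3: mu = kB*T*ln(n/nQ) = 1.109e-20*-5.397 = -5.984e-20 J
Step 4: Convert to eV: -5.984e-20/1.602e-19 = -0.3735 eV

-0.3735


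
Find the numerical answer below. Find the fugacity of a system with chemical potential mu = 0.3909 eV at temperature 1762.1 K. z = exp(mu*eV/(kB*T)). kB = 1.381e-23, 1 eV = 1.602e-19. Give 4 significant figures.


Step 1: Convert mu to Joules: 0.3909*1.602e-19 = 6.262e-20 J
Step 2: kB*T = 1.381e-23*1762.1 = 2.433e-20 J
Step 3: mu/(kB*T) = 2.573
Step 4: z = exp(2.573) = 13.11

13.11
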